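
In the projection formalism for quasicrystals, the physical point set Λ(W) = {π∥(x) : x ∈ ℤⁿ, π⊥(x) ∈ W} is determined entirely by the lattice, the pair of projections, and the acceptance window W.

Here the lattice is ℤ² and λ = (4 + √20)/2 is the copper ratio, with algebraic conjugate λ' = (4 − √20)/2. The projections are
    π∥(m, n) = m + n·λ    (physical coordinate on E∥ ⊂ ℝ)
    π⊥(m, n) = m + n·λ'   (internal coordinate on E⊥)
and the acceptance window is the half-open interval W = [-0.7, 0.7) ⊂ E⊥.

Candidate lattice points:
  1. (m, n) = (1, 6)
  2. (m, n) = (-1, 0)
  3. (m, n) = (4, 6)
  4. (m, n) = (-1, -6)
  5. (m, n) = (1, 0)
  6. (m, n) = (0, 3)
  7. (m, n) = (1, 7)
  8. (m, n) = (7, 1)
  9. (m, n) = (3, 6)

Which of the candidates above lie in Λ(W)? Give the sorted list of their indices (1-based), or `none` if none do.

Numerically λ ≈ 4.2361 and λ' = −1/λ ≈ -0.2361.
candidate 1: (m,n)=(1,6) → π∥ = 1+6·λ ≈ 26.4164, π⊥ = 1+6·λ' ≈ -0.4164 ∈ [-0.7, 0.7) ⇒ IN Λ
candidate 2: (m,n)=(-1,0) → π∥ = -1+0·λ ≈ -1.0000, π⊥ = -1+0·λ' ≈ -1.0000 ∉ [-0.7, 0.7) ⇒ out
candidate 3: (m,n)=(4,6) → π∥ = 4+6·λ ≈ 29.4164, π⊥ = 4+6·λ' ≈ 2.5836 ∉ [-0.7, 0.7) ⇒ out
candidate 4: (m,n)=(-1,-6) → π∥ = -1-6·λ ≈ -26.4164, π⊥ = -1-6·λ' ≈ 0.4164 ∈ [-0.7, 0.7) ⇒ IN Λ
candidate 5: (m,n)=(1,0) → π∥ = 1+0·λ ≈ 1.0000, π⊥ = 1+0·λ' ≈ 1.0000 ∉ [-0.7, 0.7) ⇒ out
candidate 6: (m,n)=(0,3) → π∥ = 0+3·λ ≈ 12.7082, π⊥ = 0+3·λ' ≈ -0.7082 ∉ [-0.7, 0.7) ⇒ out
candidate 7: (m,n)=(1,7) → π∥ = 1+7·λ ≈ 30.6525, π⊥ = 1+7·λ' ≈ -0.6525 ∈ [-0.7, 0.7) ⇒ IN Λ
candidate 8: (m,n)=(7,1) → π∥ = 7+1·λ ≈ 11.2361, π⊥ = 7+1·λ' ≈ 6.7639 ∉ [-0.7, 0.7) ⇒ out
candidate 9: (m,n)=(3,6) → π∥ = 3+6·λ ≈ 28.4164, π⊥ = 3+6·λ' ≈ 1.5836 ∉ [-0.7, 0.7) ⇒ out

1, 4, 7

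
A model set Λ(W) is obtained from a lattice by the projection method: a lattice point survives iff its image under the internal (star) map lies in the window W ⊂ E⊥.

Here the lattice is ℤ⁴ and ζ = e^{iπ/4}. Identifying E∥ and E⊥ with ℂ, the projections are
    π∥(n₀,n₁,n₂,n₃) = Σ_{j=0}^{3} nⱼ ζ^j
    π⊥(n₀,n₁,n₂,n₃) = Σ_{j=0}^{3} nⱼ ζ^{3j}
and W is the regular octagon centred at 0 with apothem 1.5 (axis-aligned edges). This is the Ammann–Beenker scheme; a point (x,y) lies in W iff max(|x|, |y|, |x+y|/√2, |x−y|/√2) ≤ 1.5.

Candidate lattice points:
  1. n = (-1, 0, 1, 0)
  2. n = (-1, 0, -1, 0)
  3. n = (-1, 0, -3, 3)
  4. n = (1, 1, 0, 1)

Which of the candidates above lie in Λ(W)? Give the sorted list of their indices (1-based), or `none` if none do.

1, 2

With ζ = e^{iπ/4} the internal vectors are ζ^0,ζ^3,ζ^6,ζ^9.
candidate 1: n = (-1, 0, 1, 0) → π⊥ ≈ (-1.0000, -1.0000); max(|x|,|y|,|x±y|/√2) = 1.4142 ≤ 1.5 ⇒ ∈ W
candidate 2: n = (-1, 0, -1, 0) → π⊥ ≈ (-1.0000, +1.0000); max(|x|,|y|,|x±y|/√2) = 1.4142 ≤ 1.5 ⇒ ∈ W
candidate 3: n = (-1, 0, -3, 3) → π⊥ ≈ (+1.1213, +5.1213); max(|x|,|y|,|x±y|/√2) = 5.1213 > 1.5 ⇒ ∉ W
candidate 4: n = (1, 1, 0, 1) → π⊥ ≈ (+1.0000, +1.4142); max(|x|,|y|,|x±y|/√2) = 1.7071 > 1.5 ⇒ ∉ W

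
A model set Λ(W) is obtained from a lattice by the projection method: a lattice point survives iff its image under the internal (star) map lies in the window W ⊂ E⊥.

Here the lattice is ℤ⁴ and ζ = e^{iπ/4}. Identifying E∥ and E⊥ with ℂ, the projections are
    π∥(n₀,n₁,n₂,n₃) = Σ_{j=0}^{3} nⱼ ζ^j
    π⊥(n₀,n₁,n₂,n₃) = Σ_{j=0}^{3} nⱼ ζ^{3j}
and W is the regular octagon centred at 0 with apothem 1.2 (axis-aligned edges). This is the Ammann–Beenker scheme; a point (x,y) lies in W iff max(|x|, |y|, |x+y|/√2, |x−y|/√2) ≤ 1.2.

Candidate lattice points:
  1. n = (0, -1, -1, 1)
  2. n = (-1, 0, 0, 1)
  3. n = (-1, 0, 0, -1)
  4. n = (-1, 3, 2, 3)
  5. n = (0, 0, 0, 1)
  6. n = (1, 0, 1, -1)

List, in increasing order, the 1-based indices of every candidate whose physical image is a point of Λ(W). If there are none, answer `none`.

2, 5

π⊥(n) = n₀ + n₁ζ³ + n₂ζ⁶ + n₃ζ⁹ where ζ = e^{iπ/4}.
candidate 1: n = (0, -1, -1, 1) → π⊥ ≈ (+1.41421, +1.00000); max(|x|,|y|,|x±y|/√2) = 1.70711 > 1.2 ⇒ ∉ W
candidate 2: n = (-1, 0, 0, 1) → π⊥ ≈ (-0.29289, +0.70711); max(|x|,|y|,|x±y|/√2) = 0.70711 ≤ 1.2 ⇒ ∈ W
candidate 3: n = (-1, 0, 0, -1) → π⊥ ≈ (-1.70711, -0.70711); max(|x|,|y|,|x±y|/√2) = 1.70711 > 1.2 ⇒ ∉ W
candidate 4: n = (-1, 3, 2, 3) → π⊥ ≈ (-1.00000, +2.24264); max(|x|,|y|,|x±y|/√2) = 2.29289 > 1.2 ⇒ ∉ W
candidate 5: n = (0, 0, 0, 1) → π⊥ ≈ (+0.70711, +0.70711); max(|x|,|y|,|x±y|/√2) = 1.00000 ≤ 1.2 ⇒ ∈ W
candidate 6: n = (1, 0, 1, -1) → π⊥ ≈ (+0.29289, -1.70711); max(|x|,|y|,|x±y|/√2) = 1.70711 > 1.2 ⇒ ∉ W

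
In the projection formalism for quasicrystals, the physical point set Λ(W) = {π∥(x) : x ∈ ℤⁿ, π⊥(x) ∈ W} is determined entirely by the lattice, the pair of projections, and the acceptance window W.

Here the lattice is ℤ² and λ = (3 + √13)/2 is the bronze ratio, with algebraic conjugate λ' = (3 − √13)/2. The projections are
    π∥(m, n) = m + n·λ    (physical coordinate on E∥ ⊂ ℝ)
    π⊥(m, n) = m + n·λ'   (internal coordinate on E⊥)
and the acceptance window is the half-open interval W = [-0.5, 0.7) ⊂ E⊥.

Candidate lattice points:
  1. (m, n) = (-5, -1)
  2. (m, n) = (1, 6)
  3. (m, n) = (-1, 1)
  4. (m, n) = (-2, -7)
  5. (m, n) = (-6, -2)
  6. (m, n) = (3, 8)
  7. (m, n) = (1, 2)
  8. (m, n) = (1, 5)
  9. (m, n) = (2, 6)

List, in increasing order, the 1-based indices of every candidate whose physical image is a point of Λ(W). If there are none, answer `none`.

4, 6, 7, 9

Numerically λ ≈ 3.302776 and λ' = −1/λ ≈ -0.302776.
candidate 1: (m,n)=(-5,-1) → π∥ = -5-1·λ ≈ -8.302776, π⊥ = -5-1·λ' ≈ -4.697224 ∉ [-0.5, 0.7) ⇒ out
candidate 2: (m,n)=(1,6) → π∥ = 1+6·λ ≈ 20.816654, π⊥ = 1+6·λ' ≈ -0.816654 ∉ [-0.5, 0.7) ⇒ out
candidate 3: (m,n)=(-1,1) → π∥ = -1+1·λ ≈ 2.302776, π⊥ = -1+1·λ' ≈ -1.302776 ∉ [-0.5, 0.7) ⇒ out
candidate 4: (m,n)=(-2,-7) → π∥ = -2-7·λ ≈ -25.119429, π⊥ = -2-7·λ' ≈ 0.119429 ∈ [-0.5, 0.7) ⇒ IN Λ
candidate 5: (m,n)=(-6,-2) → π∥ = -6-2·λ ≈ -12.605551, π⊥ = -6-2·λ' ≈ -5.394449 ∉ [-0.5, 0.7) ⇒ out
candidate 6: (m,n)=(3,8) → π∥ = 3+8·λ ≈ 29.422205, π⊥ = 3+8·λ' ≈ 0.577795 ∈ [-0.5, 0.7) ⇒ IN Λ
candidate 7: (m,n)=(1,2) → π∥ = 1+2·λ ≈ 7.605551, π⊥ = 1+2·λ' ≈ 0.394449 ∈ [-0.5, 0.7) ⇒ IN Λ
candidate 8: (m,n)=(1,5) → π∥ = 1+5·λ ≈ 17.513878, π⊥ = 1+5·λ' ≈ -0.513878 ∉ [-0.5, 0.7) ⇒ out
candidate 9: (m,n)=(2,6) → π∥ = 2+6·λ ≈ 21.816654, π⊥ = 2+6·λ' ≈ 0.183346 ∈ [-0.5, 0.7) ⇒ IN Λ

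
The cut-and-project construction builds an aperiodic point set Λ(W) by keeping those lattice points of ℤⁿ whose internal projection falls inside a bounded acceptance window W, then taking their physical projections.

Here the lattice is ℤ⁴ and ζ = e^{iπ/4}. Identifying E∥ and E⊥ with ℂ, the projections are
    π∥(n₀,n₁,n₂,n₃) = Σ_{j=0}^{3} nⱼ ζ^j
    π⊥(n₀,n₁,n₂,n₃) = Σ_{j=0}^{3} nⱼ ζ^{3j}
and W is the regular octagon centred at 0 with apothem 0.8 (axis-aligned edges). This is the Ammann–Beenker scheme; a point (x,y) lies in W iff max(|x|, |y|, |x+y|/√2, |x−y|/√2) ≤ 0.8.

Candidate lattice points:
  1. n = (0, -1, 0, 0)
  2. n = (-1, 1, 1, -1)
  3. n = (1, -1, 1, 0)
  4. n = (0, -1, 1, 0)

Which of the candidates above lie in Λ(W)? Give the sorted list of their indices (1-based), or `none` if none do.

none

Internal map: ζ^{3j} for j=0..3 gives (1,0), (−√2/2,√2/2), (0,−1), (√2/2,√2/2).
#1 (0, -1, 0, 0): internal (0.70711, -0.70711); octagon support 1.00000 vs apothem 0.8 → ∉ W
#2 (-1, 1, 1, -1): internal (-2.41421, -1.00000); octagon support 2.41421 vs apothem 0.8 → ∉ W
#3 (1, -1, 1, 0): internal (1.70711, -1.70711); octagon support 2.41421 vs apothem 0.8 → ∉ W
#4 (0, -1, 1, 0): internal (0.70711, -1.70711); octagon support 1.70711 vs apothem 0.8 → ∉ W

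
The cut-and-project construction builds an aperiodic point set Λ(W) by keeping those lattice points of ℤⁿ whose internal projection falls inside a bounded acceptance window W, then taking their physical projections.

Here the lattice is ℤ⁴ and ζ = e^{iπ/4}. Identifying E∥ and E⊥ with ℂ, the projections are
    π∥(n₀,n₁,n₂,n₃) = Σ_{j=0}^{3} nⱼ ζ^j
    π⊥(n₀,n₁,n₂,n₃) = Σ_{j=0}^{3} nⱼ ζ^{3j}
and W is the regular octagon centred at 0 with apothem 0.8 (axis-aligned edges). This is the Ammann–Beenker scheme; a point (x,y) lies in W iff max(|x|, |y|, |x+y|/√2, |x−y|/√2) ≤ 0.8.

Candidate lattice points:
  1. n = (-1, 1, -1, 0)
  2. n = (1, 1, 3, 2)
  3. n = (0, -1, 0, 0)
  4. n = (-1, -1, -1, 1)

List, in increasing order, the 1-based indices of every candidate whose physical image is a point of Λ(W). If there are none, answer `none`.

none

π⊥(n) = n₀ + n₁ζ³ + n₂ζ⁶ + n₃ζ⁹ where ζ = e^{iπ/4}.
candidate 1: n = (-1, 1, -1, 0) → π⊥ ≈ (-1.7071, +1.7071); max(|x|,|y|,|x±y|/√2) = 2.4142 > 0.8 ⇒ ∉ W
candidate 2: n = (1, 1, 3, 2) → π⊥ ≈ (+1.7071, -0.8787); max(|x|,|y|,|x±y|/√2) = 1.8284 > 0.8 ⇒ ∉ W
candidate 3: n = (0, -1, 0, 0) → π⊥ ≈ (+0.7071, -0.7071); max(|x|,|y|,|x±y|/√2) = 1.0000 > 0.8 ⇒ ∉ W
candidate 4: n = (-1, -1, -1, 1) → π⊥ ≈ (+0.4142, +1.0000); max(|x|,|y|,|x±y|/√2) = 1.0000 > 0.8 ⇒ ∉ W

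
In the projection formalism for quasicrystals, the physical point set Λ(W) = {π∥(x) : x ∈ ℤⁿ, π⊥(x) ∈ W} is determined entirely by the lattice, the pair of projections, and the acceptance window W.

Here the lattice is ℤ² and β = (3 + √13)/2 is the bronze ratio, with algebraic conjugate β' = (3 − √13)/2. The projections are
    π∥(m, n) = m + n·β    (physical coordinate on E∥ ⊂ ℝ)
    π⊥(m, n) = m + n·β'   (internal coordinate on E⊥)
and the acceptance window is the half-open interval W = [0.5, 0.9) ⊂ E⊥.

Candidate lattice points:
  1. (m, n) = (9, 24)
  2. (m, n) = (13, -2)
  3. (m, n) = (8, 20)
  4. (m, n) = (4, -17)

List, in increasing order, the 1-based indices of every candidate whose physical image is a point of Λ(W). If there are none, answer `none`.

β' = (3−√13)/2 ≈ -0.3028.
candidate 1: (m,n)=(9,24) → π∥ = 9+24·β ≈ 88.2666, π⊥ = 9+24·β' ≈ 1.7334 ∉ [0.5, 0.9) ⇒ out
candidate 2: (m,n)=(13,-2) → π∥ = 13-2·β ≈ 6.3944, π⊥ = 13-2·β' ≈ 13.6056 ∉ [0.5, 0.9) ⇒ out
candidate 3: (m,n)=(8,20) → π∥ = 8+20·β ≈ 74.0555, π⊥ = 8+20·β' ≈ 1.9445 ∉ [0.5, 0.9) ⇒ out
candidate 4: (m,n)=(4,-17) → π∥ = 4-17·β ≈ -52.1472, π⊥ = 4-17·β' ≈ 9.1472 ∉ [0.5, 0.9) ⇒ out

none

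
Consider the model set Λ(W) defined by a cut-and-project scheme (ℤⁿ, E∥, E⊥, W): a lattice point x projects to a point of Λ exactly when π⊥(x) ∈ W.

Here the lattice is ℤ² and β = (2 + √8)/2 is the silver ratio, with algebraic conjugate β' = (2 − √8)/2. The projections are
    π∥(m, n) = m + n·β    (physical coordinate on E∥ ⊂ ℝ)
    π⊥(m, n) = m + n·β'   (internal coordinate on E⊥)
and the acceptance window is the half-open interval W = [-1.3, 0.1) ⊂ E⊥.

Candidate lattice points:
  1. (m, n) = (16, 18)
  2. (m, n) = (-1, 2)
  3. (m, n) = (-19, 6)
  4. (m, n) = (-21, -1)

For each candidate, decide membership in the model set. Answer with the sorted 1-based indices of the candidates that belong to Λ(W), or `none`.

none

Compute β' = (2−√8)/2 = -0.414214, so π⊥(m,n) = m -0.414214·n.
[1] lift (16,18): star map gives 8.544156; window check -1.3 ≤ 8.544156 < 0.1 is false → out
[2] lift (-1,2): star map gives -1.828427; window check -1.3 ≤ -1.828427 < 0.1 is false → out
[3] lift (-19,6): star map gives -21.485281; window check -1.3 ≤ -21.485281 < 0.1 is false → out
[4] lift (-21,-1): star map gives -20.585786; window check -1.3 ≤ -20.585786 < 0.1 is false → out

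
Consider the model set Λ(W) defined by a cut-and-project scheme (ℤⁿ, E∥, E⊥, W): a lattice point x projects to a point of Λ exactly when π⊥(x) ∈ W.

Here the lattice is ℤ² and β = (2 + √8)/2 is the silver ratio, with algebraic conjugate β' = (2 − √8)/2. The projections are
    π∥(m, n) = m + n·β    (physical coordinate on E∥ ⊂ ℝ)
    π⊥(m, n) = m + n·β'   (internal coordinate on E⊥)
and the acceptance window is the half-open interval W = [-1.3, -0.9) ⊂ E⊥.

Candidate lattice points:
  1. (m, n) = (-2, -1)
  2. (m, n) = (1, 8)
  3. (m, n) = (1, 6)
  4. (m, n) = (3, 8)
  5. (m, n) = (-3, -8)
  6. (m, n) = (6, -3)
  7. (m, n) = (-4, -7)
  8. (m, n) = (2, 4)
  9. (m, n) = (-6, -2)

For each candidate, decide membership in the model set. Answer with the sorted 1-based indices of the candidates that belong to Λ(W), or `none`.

Numerically β ≈ 2.414214 and β' = −1/β ≈ -0.414214.
[1] lift (-2,-1): star map gives -1.585786; window check -1.3 ≤ -1.585786 < -0.9 is false → out
[2] lift (1,8): star map gives -2.313708; window check -1.3 ≤ -2.313708 < -0.9 is false → out
[3] lift (1,6): star map gives -1.485281; window check -1.3 ≤ -1.485281 < -0.9 is false → out
[4] lift (3,8): star map gives -0.313708; window check -1.3 ≤ -0.313708 < -0.9 is false → out
[5] lift (-3,-8): star map gives 0.313708; window check -1.3 ≤ 0.313708 < -0.9 is false → out
[6] lift (6,-3): star map gives 7.242641; window check -1.3 ≤ 7.242641 < -0.9 is false → out
[7] lift (-4,-7): star map gives -1.100505; window check -1.3 ≤ -1.100505 < -0.9 is true → IN Λ
[8] lift (2,4): star map gives 0.343146; window check -1.3 ≤ 0.343146 < -0.9 is false → out
[9] lift (-6,-2): star map gives -5.171573; window check -1.3 ≤ -5.171573 < -0.9 is false → out

7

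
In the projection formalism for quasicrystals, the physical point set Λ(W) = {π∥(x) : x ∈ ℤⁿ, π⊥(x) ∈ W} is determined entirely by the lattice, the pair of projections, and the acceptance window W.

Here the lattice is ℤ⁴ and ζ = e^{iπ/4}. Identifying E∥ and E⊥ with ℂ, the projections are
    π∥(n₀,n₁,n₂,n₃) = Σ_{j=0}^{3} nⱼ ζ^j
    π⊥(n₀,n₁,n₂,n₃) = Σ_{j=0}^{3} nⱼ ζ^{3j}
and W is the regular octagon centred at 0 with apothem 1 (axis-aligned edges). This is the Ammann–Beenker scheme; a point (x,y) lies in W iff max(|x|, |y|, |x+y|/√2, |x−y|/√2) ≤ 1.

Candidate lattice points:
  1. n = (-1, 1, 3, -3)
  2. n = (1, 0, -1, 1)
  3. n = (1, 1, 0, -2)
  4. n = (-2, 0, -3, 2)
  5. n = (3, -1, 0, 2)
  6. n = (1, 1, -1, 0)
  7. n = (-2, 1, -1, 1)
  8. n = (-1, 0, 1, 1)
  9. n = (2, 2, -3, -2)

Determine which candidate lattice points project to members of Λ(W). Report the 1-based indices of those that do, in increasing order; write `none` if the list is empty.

8

With ζ = e^{iπ/4} the internal vectors are ζ^0,ζ^3,ζ^6,ζ^9.
candidate 1: n = (-1, 1, 3, -3) → π⊥ ≈ (-3.8284, -4.4142); max(|x|,|y|,|x±y|/√2) = 5.8284 > 1 ⇒ ∉ W
candidate 2: n = (1, 0, -1, 1) → π⊥ ≈ (+1.7071, +1.7071); max(|x|,|y|,|x±y|/√2) = 2.4142 > 1 ⇒ ∉ W
candidate 3: n = (1, 1, 0, -2) → π⊥ ≈ (-1.1213, -0.7071); max(|x|,|y|,|x±y|/√2) = 1.2929 > 1 ⇒ ∉ W
candidate 4: n = (-2, 0, -3, 2) → π⊥ ≈ (-0.5858, +4.4142); max(|x|,|y|,|x±y|/√2) = 4.4142 > 1 ⇒ ∉ W
candidate 5: n = (3, -1, 0, 2) → π⊥ ≈ (+5.1213, +0.7071); max(|x|,|y|,|x±y|/√2) = 5.1213 > 1 ⇒ ∉ W
candidate 6: n = (1, 1, -1, 0) → π⊥ ≈ (+0.2929, +1.7071); max(|x|,|y|,|x±y|/√2) = 1.7071 > 1 ⇒ ∉ W
candidate 7: n = (-2, 1, -1, 1) → π⊥ ≈ (-2.0000, +2.4142); max(|x|,|y|,|x±y|/√2) = 3.1213 > 1 ⇒ ∉ W
candidate 8: n = (-1, 0, 1, 1) → π⊥ ≈ (-0.2929, -0.2929); max(|x|,|y|,|x±y|/√2) = 0.4142 ≤ 1 ⇒ ∈ W
candidate 9: n = (2, 2, -3, -2) → π⊥ ≈ (-0.8284, +3.0000); max(|x|,|y|,|x±y|/√2) = 3.0000 > 1 ⇒ ∉ W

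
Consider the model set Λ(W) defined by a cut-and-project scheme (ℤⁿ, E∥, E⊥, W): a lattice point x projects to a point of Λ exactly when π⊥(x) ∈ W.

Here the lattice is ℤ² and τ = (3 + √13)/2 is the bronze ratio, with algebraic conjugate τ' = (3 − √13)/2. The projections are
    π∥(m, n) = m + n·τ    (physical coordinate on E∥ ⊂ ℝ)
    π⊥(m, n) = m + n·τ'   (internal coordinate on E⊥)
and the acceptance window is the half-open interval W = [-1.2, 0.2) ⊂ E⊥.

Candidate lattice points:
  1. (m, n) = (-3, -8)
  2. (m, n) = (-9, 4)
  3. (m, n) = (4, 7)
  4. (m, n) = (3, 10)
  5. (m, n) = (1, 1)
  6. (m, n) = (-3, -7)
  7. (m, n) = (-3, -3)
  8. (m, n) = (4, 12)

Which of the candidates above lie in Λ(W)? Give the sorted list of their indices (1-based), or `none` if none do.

1, 4, 6

τ' = (3−√13)/2 ≈ -0.302776.
[1] lift (-3,-8): star map gives -0.577795; window check -1.2 ≤ -0.577795 < 0.2 is true → IN Λ
[2] lift (-9,4): star map gives -10.211103; window check -1.2 ≤ -10.211103 < 0.2 is false → out
[3] lift (4,7): star map gives 1.880571; window check -1.2 ≤ 1.880571 < 0.2 is false → out
[4] lift (3,10): star map gives -0.027756; window check -1.2 ≤ -0.027756 < 0.2 is true → IN Λ
[5] lift (1,1): star map gives 0.697224; window check -1.2 ≤ 0.697224 < 0.2 is false → out
[6] lift (-3,-7): star map gives -0.880571; window check -1.2 ≤ -0.880571 < 0.2 is true → IN Λ
[7] lift (-3,-3): star map gives -2.091673; window check -1.2 ≤ -2.091673 < 0.2 is false → out
[8] lift (4,12): star map gives 0.366692; window check -1.2 ≤ 0.366692 < 0.2 is false → out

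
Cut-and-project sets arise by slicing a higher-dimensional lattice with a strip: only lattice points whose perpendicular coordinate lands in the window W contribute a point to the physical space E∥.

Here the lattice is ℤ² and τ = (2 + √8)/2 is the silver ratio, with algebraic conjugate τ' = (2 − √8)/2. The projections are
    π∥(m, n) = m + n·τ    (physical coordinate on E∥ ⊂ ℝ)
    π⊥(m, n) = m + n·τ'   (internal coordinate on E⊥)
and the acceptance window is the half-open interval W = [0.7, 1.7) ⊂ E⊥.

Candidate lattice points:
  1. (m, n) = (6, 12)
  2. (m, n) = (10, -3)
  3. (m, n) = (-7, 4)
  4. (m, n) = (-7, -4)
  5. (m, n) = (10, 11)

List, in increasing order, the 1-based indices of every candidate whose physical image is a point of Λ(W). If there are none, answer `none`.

1

τ' = (2−√8)/2 ≈ -0.4142.
#1 (6,12): internal coord 6 + (12)·τ' = +1.0294; +1.0294 ∈ [0.7, 1.7) → IN Λ
#2 (10,-3): internal coord 10 + (-3)·τ' = +11.2426; +11.2426 ∉ [0.7, 1.7) → out
#3 (-7,4): internal coord -7 + (4)·τ' = -8.6569; -8.6569 ∉ [0.7, 1.7) → out
#4 (-7,-4): internal coord -7 + (-4)·τ' = -5.3431; -5.3431 ∉ [0.7, 1.7) → out
#5 (10,11): internal coord 10 + (11)·τ' = +5.4437; +5.4437 ∉ [0.7, 1.7) → out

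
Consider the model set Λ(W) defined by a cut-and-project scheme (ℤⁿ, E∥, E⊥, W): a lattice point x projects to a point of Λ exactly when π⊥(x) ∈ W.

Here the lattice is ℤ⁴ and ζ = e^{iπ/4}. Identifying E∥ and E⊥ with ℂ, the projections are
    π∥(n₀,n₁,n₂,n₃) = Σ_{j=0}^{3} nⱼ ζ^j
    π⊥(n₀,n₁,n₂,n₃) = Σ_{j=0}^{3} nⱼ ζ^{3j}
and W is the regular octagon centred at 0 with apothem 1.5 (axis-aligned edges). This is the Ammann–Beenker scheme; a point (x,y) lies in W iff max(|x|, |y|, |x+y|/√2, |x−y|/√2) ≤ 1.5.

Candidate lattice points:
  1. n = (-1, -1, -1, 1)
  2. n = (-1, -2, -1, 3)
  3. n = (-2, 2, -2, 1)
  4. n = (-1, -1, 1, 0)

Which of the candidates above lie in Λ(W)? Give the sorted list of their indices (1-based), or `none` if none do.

π⊥(n) = n₀ + n₁ζ³ + n₂ζ⁶ + n₃ζ⁹ where ζ = e^{iπ/4}.
#1 (-1, -1, -1, 1): internal (0.414214, 1.000000); octagon support 1.000000 vs apothem 1.5 → ∈ W
#2 (-1, -2, -1, 3): internal (2.535534, 1.707107); octagon support 3.000000 vs apothem 1.5 → ∉ W
#3 (-2, 2, -2, 1): internal (-2.707107, 4.121320); octagon support 4.828427 vs apothem 1.5 → ∉ W
#4 (-1, -1, 1, 0): internal (-0.292893, -1.707107); octagon support 1.707107 vs apothem 1.5 → ∉ W

1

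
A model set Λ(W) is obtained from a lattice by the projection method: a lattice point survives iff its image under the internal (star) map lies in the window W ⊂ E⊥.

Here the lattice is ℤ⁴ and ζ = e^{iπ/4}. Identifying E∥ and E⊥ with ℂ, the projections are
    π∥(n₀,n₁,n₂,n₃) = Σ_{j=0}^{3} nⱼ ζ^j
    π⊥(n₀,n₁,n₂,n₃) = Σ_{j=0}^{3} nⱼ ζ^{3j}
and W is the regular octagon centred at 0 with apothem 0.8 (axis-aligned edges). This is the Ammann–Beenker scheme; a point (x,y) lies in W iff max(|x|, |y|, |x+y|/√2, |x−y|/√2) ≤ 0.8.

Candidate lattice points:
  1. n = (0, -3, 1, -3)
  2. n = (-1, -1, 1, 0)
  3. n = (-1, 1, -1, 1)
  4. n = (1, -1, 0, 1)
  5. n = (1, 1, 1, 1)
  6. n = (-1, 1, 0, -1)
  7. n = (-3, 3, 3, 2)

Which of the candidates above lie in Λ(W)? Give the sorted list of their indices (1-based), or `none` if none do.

π⊥(n) = n₀ + n₁ζ³ + n₂ζ⁶ + n₃ζ⁹ where ζ = e^{iπ/4}.
#1 (0, -3, 1, -3): internal (0.0000, -5.2426); octagon support 5.2426 vs apothem 0.8 → ∉ W
#2 (-1, -1, 1, 0): internal (-0.2929, -1.7071); octagon support 1.7071 vs apothem 0.8 → ∉ W
#3 (-1, 1, -1, 1): internal (-1.0000, 2.4142); octagon support 2.4142 vs apothem 0.8 → ∉ W
#4 (1, -1, 0, 1): internal (2.4142, 0.0000); octagon support 2.4142 vs apothem 0.8 → ∉ W
#5 (1, 1, 1, 1): internal (1.0000, 0.4142); octagon support 1.0000 vs apothem 0.8 → ∉ W
#6 (-1, 1, 0, -1): internal (-2.4142, 0.0000); octagon support 2.4142 vs apothem 0.8 → ∉ W
#7 (-3, 3, 3, 2): internal (-3.7071, 0.5355); octagon support 3.7071 vs apothem 0.8 → ∉ W

none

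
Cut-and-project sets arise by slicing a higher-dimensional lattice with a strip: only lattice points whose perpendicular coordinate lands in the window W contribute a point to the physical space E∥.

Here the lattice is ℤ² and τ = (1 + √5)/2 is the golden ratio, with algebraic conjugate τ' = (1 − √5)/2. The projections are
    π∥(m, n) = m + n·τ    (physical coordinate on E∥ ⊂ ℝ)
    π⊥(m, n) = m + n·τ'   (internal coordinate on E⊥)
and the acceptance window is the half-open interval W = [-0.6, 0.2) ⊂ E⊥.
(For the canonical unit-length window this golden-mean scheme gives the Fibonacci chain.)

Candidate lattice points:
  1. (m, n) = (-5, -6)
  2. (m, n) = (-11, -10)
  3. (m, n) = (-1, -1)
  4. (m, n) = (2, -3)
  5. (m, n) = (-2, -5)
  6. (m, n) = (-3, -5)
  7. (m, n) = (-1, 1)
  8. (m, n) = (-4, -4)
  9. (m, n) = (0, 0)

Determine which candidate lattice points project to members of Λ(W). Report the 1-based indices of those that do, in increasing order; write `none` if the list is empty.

Numerically τ ≈ 1.618034 and τ' = −1/τ ≈ -0.618034.
candidate 1: (m,n)=(-5,-6) → π∥ = -5-6·τ ≈ -14.708204, π⊥ = -5-6·τ' ≈ -1.291796 ∉ [-0.6, 0.2) ⇒ out
candidate 2: (m,n)=(-11,-10) → π∥ = -11-10·τ ≈ -27.180340, π⊥ = -11-10·τ' ≈ -4.819660 ∉ [-0.6, 0.2) ⇒ out
candidate 3: (m,n)=(-1,-1) → π∥ = -1-1·τ ≈ -2.618034, π⊥ = -1-1·τ' ≈ -0.381966 ∈ [-0.6, 0.2) ⇒ IN Λ
candidate 4: (m,n)=(2,-3) → π∥ = 2-3·τ ≈ -2.854102, π⊥ = 2-3·τ' ≈ 3.854102 ∉ [-0.6, 0.2) ⇒ out
candidate 5: (m,n)=(-2,-5) → π∥ = -2-5·τ ≈ -10.090170, π⊥ = -2-5·τ' ≈ 1.090170 ∉ [-0.6, 0.2) ⇒ out
candidate 6: (m,n)=(-3,-5) → π∥ = -3-5·τ ≈ -11.090170, π⊥ = -3-5·τ' ≈ 0.090170 ∈ [-0.6, 0.2) ⇒ IN Λ
candidate 7: (m,n)=(-1,1) → π∥ = -1+1·τ ≈ 0.618034, π⊥ = -1+1·τ' ≈ -1.618034 ∉ [-0.6, 0.2) ⇒ out
candidate 8: (m,n)=(-4,-4) → π∥ = -4-4·τ ≈ -10.472136, π⊥ = -4-4·τ' ≈ -1.527864 ∉ [-0.6, 0.2) ⇒ out
candidate 9: (m,n)=(0,0) → π∥ = 0+0·τ ≈ 0.000000, π⊥ = 0+0·τ' ≈ 0.000000 ∈ [-0.6, 0.2) ⇒ IN Λ

3, 6, 9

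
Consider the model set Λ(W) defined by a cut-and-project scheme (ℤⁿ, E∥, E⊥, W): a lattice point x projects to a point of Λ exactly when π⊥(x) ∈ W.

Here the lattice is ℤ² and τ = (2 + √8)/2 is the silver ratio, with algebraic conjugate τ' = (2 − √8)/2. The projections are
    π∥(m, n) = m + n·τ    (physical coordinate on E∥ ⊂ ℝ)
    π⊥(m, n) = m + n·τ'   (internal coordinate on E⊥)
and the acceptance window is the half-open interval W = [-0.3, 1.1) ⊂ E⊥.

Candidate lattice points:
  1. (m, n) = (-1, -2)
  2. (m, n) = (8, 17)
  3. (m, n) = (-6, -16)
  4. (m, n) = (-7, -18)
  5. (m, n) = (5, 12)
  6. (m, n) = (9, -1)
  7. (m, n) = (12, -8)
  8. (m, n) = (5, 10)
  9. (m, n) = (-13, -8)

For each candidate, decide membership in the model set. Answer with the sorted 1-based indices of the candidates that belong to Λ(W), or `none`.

1, 2, 3, 4, 5, 8

Compute τ' = (2−√8)/2 = -0.4142, so π⊥(m,n) = m -0.4142·n.
[1] lift (-1,-2): star map gives -0.1716; window check -0.3 ≤ -0.1716 < 1.1 is true → IN Λ
[2] lift (8,17): star map gives 0.9584; window check -0.3 ≤ 0.9584 < 1.1 is true → IN Λ
[3] lift (-6,-16): star map gives 0.6274; window check -0.3 ≤ 0.6274 < 1.1 is true → IN Λ
[4] lift (-7,-18): star map gives 0.4558; window check -0.3 ≤ 0.4558 < 1.1 is true → IN Λ
[5] lift (5,12): star map gives 0.0294; window check -0.3 ≤ 0.0294 < 1.1 is true → IN Λ
[6] lift (9,-1): star map gives 9.4142; window check -0.3 ≤ 9.4142 < 1.1 is false → out
[7] lift (12,-8): star map gives 15.3137; window check -0.3 ≤ 15.3137 < 1.1 is false → out
[8] lift (5,10): star map gives 0.8579; window check -0.3 ≤ 0.8579 < 1.1 is true → IN Λ
[9] lift (-13,-8): star map gives -9.6863; window check -0.3 ≤ -9.6863 < 1.1 is false → out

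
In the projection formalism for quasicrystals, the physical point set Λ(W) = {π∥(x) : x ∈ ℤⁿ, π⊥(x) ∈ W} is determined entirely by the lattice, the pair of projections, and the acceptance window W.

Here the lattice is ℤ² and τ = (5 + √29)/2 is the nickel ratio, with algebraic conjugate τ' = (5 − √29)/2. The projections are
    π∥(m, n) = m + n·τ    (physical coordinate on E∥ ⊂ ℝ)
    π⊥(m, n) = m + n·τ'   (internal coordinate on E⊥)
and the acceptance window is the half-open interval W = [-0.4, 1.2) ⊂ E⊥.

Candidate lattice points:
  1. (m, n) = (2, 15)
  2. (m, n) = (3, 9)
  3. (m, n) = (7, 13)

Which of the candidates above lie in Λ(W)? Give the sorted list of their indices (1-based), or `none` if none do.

Numerically τ ≈ 5.1926 and τ' = −1/τ ≈ -0.1926.
candidate 1: (m,n)=(2,15) → π∥ = 2+15·τ ≈ 79.8887, π⊥ = 2+15·τ' ≈ -0.8887 ∉ [-0.4, 1.2) ⇒ out
candidate 2: (m,n)=(3,9) → π∥ = 3+9·τ ≈ 49.7332, π⊥ = 3+9·τ' ≈ 1.2668 ∉ [-0.4, 1.2) ⇒ out
candidate 3: (m,n)=(7,13) → π∥ = 7+13·τ ≈ 74.5036, π⊥ = 7+13·τ' ≈ 4.4964 ∉ [-0.4, 1.2) ⇒ out

none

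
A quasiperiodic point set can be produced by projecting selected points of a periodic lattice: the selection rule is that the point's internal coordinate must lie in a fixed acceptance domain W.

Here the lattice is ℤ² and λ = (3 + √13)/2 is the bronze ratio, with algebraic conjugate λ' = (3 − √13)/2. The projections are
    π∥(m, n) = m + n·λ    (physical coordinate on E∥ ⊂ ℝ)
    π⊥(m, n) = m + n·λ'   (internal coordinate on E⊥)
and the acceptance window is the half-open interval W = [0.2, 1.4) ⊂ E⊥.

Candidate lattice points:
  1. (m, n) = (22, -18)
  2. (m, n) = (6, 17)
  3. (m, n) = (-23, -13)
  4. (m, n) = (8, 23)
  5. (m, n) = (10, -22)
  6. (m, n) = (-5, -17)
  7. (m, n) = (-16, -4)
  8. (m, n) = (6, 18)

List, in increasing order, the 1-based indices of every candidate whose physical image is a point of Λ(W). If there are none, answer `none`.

Numerically λ ≈ 3.302776 and λ' = −1/λ ≈ -0.302776.
[1] lift (22,-18): star map gives 27.449961; window check 0.2 ≤ 27.449961 < 1.4 is false → out
[2] lift (6,17): star map gives 0.852814; window check 0.2 ≤ 0.852814 < 1.4 is true → IN Λ
[3] lift (-23,-13): star map gives -19.063917; window check 0.2 ≤ -19.063917 < 1.4 is false → out
[4] lift (8,23): star map gives 1.036160; window check 0.2 ≤ 1.036160 < 1.4 is true → IN Λ
[5] lift (10,-22): star map gives 16.661064; window check 0.2 ≤ 16.661064 < 1.4 is false → out
[6] lift (-5,-17): star map gives 0.147186; window check 0.2 ≤ 0.147186 < 1.4 is false → out
[7] lift (-16,-4): star map gives -14.788897; window check 0.2 ≤ -14.788897 < 1.4 is false → out
[8] lift (6,18): star map gives 0.550039; window check 0.2 ≤ 0.550039 < 1.4 is true → IN Λ

2, 4, 8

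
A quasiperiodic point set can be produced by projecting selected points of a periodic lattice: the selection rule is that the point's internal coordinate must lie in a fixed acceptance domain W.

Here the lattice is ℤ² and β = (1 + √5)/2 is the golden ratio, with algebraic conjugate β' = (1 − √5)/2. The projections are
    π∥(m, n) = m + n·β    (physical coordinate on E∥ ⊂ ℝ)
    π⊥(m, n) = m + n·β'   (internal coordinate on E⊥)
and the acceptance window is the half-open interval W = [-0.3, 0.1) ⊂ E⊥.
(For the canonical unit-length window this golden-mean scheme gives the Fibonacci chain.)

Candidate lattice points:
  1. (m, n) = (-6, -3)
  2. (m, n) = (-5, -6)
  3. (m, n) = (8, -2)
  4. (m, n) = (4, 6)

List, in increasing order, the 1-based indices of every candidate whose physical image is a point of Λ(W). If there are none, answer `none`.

none

Numerically β ≈ 1.618034 and β' = −1/β ≈ -0.618034.
candidate 1: (m,n)=(-6,-3) → π∥ = -6-3·β ≈ -10.854102, π⊥ = -6-3·β' ≈ -4.145898 ∉ [-0.3, 0.1) ⇒ out
candidate 2: (m,n)=(-5,-6) → π∥ = -5-6·β ≈ -14.708204, π⊥ = -5-6·β' ≈ -1.291796 ∉ [-0.3, 0.1) ⇒ out
candidate 3: (m,n)=(8,-2) → π∥ = 8-2·β ≈ 4.763932, π⊥ = 8-2·β' ≈ 9.236068 ∉ [-0.3, 0.1) ⇒ out
candidate 4: (m,n)=(4,6) → π∥ = 4+6·β ≈ 13.708204, π⊥ = 4+6·β' ≈ 0.291796 ∉ [-0.3, 0.1) ⇒ out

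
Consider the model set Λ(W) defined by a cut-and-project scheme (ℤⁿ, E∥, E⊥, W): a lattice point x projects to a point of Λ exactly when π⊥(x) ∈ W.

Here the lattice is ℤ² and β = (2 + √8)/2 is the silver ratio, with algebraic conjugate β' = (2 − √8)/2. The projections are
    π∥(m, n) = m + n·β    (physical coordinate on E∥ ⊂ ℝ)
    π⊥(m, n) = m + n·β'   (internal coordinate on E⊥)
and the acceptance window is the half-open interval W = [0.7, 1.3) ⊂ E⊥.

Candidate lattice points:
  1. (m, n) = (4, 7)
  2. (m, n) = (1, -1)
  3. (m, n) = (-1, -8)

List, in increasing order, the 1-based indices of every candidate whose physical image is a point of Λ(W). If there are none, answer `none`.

β' = (2−√8)/2 ≈ -0.414214.
candidate 1: (m,n)=(4,7) → π∥ = 4+7·β ≈ 20.899495, π⊥ = 4+7·β' ≈ 1.100505 ∈ [0.7, 1.3) ⇒ IN Λ
candidate 2: (m,n)=(1,-1) → π∥ = 1-1·β ≈ -1.414214, π⊥ = 1-1·β' ≈ 1.414214 ∉ [0.7, 1.3) ⇒ out
candidate 3: (m,n)=(-1,-8) → π∥ = -1-8·β ≈ -20.313708, π⊥ = -1-8·β' ≈ 2.313708 ∉ [0.7, 1.3) ⇒ out

1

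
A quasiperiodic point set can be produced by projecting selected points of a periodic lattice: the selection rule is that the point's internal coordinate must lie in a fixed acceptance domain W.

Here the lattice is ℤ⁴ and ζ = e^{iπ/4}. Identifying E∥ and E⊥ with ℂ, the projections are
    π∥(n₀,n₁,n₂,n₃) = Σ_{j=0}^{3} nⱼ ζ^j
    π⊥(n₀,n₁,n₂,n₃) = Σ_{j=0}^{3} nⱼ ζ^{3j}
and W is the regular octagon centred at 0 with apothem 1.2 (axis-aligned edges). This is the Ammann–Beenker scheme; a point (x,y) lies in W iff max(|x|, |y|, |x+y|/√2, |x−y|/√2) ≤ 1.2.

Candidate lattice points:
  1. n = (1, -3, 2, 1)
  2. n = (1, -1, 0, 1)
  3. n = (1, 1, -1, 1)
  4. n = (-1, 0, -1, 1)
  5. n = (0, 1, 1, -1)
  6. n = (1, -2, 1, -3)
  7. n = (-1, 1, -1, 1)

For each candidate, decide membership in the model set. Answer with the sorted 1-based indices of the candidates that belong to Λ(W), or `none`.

none

Internal map: ζ^{3j} for j=0..3 gives (1,0), (−√2/2,√2/2), (0,−1), (√2/2,√2/2).
candidate 1: n = (1, -3, 2, 1) → π⊥ ≈ (+3.82843, -3.41421); max(|x|,|y|,|x±y|/√2) = 5.12132 > 1.2 ⇒ ∉ W
candidate 2: n = (1, -1, 0, 1) → π⊥ ≈ (+2.41421, +0.00000); max(|x|,|y|,|x±y|/√2) = 2.41421 > 1.2 ⇒ ∉ W
candidate 3: n = (1, 1, -1, 1) → π⊥ ≈ (+1.00000, +2.41421); max(|x|,|y|,|x±y|/√2) = 2.41421 > 1.2 ⇒ ∉ W
candidate 4: n = (-1, 0, -1, 1) → π⊥ ≈ (-0.29289, +1.70711); max(|x|,|y|,|x±y|/√2) = 1.70711 > 1.2 ⇒ ∉ W
candidate 5: n = (0, 1, 1, -1) → π⊥ ≈ (-1.41421, -1.00000); max(|x|,|y|,|x±y|/√2) = 1.70711 > 1.2 ⇒ ∉ W
candidate 6: n = (1, -2, 1, -3) → π⊥ ≈ (+0.29289, -4.53553); max(|x|,|y|,|x±y|/√2) = 4.53553 > 1.2 ⇒ ∉ W
candidate 7: n = (-1, 1, -1, 1) → π⊥ ≈ (-1.00000, +2.41421); max(|x|,|y|,|x±y|/√2) = 2.41421 > 1.2 ⇒ ∉ W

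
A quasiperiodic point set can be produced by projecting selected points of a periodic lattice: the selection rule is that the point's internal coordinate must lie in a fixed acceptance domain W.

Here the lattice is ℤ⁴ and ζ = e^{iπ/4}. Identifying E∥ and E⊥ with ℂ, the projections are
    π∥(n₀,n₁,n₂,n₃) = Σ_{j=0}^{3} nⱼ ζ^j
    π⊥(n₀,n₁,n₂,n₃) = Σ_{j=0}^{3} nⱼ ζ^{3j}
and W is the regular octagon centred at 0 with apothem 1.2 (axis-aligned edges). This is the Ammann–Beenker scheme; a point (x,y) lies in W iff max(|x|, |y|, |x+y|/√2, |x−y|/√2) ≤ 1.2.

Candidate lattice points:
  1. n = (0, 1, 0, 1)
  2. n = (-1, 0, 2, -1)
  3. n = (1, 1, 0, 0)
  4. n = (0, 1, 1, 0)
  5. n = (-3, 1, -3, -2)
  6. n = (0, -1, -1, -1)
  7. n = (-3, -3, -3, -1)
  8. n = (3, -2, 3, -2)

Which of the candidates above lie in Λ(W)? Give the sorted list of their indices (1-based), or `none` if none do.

With ζ = e^{iπ/4} the internal vectors are ζ^0,ζ^3,ζ^6,ζ^9.
#1 (0, 1, 0, 1): internal (0.000000, 1.414214); octagon support 1.414214 vs apothem 1.2 → ∉ W
#2 (-1, 0, 2, -1): internal (-1.707107, -2.707107); octagon support 3.121320 vs apothem 1.2 → ∉ W
#3 (1, 1, 0, 0): internal (0.292893, 0.707107); octagon support 0.707107 vs apothem 1.2 → ∈ W
#4 (0, 1, 1, 0): internal (-0.707107, -0.292893); octagon support 0.707107 vs apothem 1.2 → ∈ W
#5 (-3, 1, -3, -2): internal (-5.121320, 2.292893); octagon support 5.242641 vs apothem 1.2 → ∉ W
#6 (0, -1, -1, -1): internal (0.000000, -0.414214); octagon support 0.414214 vs apothem 1.2 → ∈ W
#7 (-3, -3, -3, -1): internal (-1.585786, 0.171573); octagon support 1.585786 vs apothem 1.2 → ∉ W
#8 (3, -2, 3, -2): internal (3.000000, -5.828427); octagon support 6.242641 vs apothem 1.2 → ∉ W

3, 4, 6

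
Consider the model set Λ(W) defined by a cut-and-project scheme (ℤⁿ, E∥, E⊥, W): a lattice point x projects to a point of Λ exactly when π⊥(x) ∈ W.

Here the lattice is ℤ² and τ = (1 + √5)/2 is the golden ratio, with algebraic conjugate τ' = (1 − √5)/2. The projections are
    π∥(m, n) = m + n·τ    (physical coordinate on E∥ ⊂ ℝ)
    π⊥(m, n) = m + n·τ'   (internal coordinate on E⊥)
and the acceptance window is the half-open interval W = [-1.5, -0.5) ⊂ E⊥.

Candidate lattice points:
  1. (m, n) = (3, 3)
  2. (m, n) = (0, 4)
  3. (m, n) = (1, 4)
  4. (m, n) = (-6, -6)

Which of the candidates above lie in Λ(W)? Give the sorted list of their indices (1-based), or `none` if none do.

Compute τ' = (1−√5)/2 = -0.6180, so π⊥(m,n) = m -0.6180·n.
[1] lift (3,3): star map gives 1.1459; window check -1.5 ≤ 1.1459 < -0.5 is false → out
[2] lift (0,4): star map gives -2.4721; window check -1.5 ≤ -2.4721 < -0.5 is false → out
[3] lift (1,4): star map gives -1.4721; window check -1.5 ≤ -1.4721 < -0.5 is true → IN Λ
[4] lift (-6,-6): star map gives -2.2918; window check -1.5 ≤ -2.2918 < -0.5 is false → out

3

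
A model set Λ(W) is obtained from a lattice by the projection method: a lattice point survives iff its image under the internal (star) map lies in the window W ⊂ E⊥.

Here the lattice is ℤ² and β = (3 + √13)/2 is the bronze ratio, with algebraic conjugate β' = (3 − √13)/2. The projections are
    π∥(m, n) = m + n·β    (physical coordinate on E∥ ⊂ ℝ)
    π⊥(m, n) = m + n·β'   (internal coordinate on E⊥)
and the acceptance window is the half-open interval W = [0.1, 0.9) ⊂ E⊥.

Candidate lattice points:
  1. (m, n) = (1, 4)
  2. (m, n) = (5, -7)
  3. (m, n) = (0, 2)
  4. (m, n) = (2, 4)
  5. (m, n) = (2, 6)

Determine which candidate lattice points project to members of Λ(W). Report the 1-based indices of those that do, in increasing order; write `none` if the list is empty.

4, 5

β' = (3−√13)/2 ≈ -0.3028.
#1 (1,4): internal coord 1 + (4)·β' = -0.2111; -0.2111 ∉ [0.1, 0.9) → out
#2 (5,-7): internal coord 5 + (-7)·β' = +7.1194; +7.1194 ∉ [0.1, 0.9) → out
#3 (0,2): internal coord 0 + (2)·β' = -0.6056; -0.6056 ∉ [0.1, 0.9) → out
#4 (2,4): internal coord 2 + (4)·β' = +0.7889; +0.7889 ∈ [0.1, 0.9) → IN Λ
#5 (2,6): internal coord 2 + (6)·β' = +0.1833; +0.1833 ∈ [0.1, 0.9) → IN Λ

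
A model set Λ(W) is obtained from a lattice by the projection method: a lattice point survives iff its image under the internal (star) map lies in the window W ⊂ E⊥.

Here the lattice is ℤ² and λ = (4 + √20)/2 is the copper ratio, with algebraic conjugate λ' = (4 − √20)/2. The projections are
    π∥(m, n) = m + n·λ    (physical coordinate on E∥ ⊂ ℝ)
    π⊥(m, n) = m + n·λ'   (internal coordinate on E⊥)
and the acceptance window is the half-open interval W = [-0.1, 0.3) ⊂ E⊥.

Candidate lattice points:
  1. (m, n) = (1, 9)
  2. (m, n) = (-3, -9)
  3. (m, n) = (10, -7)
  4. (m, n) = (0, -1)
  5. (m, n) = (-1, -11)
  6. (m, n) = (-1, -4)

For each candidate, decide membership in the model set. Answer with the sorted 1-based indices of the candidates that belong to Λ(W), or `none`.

Numerically λ ≈ 4.23607 and λ' = −1/λ ≈ -0.23607.
#1 (1,9): internal coord 1 + (9)·λ' = -1.12461; -1.12461 ∉ [-0.1, 0.3) → out
#2 (-3,-9): internal coord -3 + (-9)·λ' = -0.87539; -0.87539 ∉ [-0.1, 0.3) → out
#3 (10,-7): internal coord 10 + (-7)·λ' = +11.65248; +11.65248 ∉ [-0.1, 0.3) → out
#4 (0,-1): internal coord 0 + (-1)·λ' = +0.23607; +0.23607 ∈ [-0.1, 0.3) → IN Λ
#5 (-1,-11): internal coord -1 + (-11)·λ' = +1.59675; +1.59675 ∉ [-0.1, 0.3) → out
#6 (-1,-4): internal coord -1 + (-4)·λ' = -0.05573; -0.05573 ∈ [-0.1, 0.3) → IN Λ

4, 6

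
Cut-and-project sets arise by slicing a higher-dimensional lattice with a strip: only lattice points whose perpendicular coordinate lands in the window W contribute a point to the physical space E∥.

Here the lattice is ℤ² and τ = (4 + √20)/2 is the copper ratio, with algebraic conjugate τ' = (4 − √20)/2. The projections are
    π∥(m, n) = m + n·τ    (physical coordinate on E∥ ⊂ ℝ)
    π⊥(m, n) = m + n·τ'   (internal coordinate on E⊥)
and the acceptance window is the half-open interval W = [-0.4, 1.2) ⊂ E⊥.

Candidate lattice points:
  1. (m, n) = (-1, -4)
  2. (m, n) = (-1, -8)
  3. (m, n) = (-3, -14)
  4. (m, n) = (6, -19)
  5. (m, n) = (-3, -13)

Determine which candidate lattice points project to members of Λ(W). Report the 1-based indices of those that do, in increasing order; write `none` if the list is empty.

τ' = (4−√20)/2 ≈ -0.23607.
#1 (-1,-4): internal coord -1 + (-4)·τ' = -0.05573; -0.05573 ∈ [-0.4, 1.2) → IN Λ
#2 (-1,-8): internal coord -1 + (-8)·τ' = +0.88854; +0.88854 ∈ [-0.4, 1.2) → IN Λ
#3 (-3,-14): internal coord -3 + (-14)·τ' = +0.30495; +0.30495 ∈ [-0.4, 1.2) → IN Λ
#4 (6,-19): internal coord 6 + (-19)·τ' = +10.48529; +10.48529 ∉ [-0.4, 1.2) → out
#5 (-3,-13): internal coord -3 + (-13)·τ' = +0.06888; +0.06888 ∈ [-0.4, 1.2) → IN Λ

1, 2, 3, 5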